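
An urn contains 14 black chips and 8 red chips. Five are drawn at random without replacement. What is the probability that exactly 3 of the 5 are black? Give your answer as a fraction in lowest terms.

The sample space is all 5-subsets of the 22: C(22,5) = 26334.
Selections with exactly 3 black: choose 3 of the 14 black and 2 of the 8 red, C(14,3)·C(8,2) = 364·28 = 10192.
Probability = 10192/26334 = 728/1881.

728/1881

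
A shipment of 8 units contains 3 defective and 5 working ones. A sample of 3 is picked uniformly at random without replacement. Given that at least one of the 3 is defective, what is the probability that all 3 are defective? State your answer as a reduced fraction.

Work in counts. Selections with at least one defective: C(8,3) − C(5,3) = 56 − 10 = 46.
Of those, selections where all 3 are defective: C(3,3) = 1.
Conditional probability = 1/46.

1/46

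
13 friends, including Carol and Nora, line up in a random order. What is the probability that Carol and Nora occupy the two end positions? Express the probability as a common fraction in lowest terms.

1/78

There are 13! = 6227020800 arrangements.
Place Carol and Nora at the ends in 2 ways, arrange the remaining 11 in 11! = 39916800 ways: 2·39916800 = 79833600.
Probability = 79833600/6227020800 = 1/78.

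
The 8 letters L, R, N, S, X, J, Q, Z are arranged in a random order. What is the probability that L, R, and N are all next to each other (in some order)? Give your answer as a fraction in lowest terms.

There are 8! = 40320 arrangements.
Treat the three as one block: 6! placements × 3! orders within the block = 720·6 = 4320.
Probability = 4320/40320 = 3/28.

3/28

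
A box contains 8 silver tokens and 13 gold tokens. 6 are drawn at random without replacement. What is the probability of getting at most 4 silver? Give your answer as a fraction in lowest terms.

637/646

There are C(21,6) = 54264 ways to choose the 6.
Favorable selections (at most 4 silver): C(8,0)·C(13,6) + C(8,1)·C(13,5) + C(8,2)·C(13,4) + C(8,3)·C(13,3) + C(8,4)·C(13,2) = 1716 + 10296 + 20020 + 16016 + 5460 = 53508.
Probability = 53508/54264 = 637/646.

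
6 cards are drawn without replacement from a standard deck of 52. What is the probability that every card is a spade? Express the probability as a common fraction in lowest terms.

There are C(52,6) = 20358520 possible 6-card hands.
Hands that are all spades: C(13,6) = 1716.
Probability = 1716/20358520 = 33/391510.

33/391510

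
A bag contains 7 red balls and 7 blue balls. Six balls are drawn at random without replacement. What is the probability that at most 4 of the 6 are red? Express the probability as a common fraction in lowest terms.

Total selections: C(14,6) = 3003.
Count the complement (more than 4 red): C(7,5)·C(7,1) + C(7,6)·C(7,0) = 147 + 7 = 154.
Probability = 1 − 154/3003 = 2849/3003 = 37/39.

37/39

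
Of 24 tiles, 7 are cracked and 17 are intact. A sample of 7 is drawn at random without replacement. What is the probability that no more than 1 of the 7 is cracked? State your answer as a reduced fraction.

There are C(24,7) = 346104 ways to choose the 7.
Favorable selections (no more than 1 cracked): C(7,0)·C(17,7) + C(7,1)·C(17,6) = 19448 + 86632 = 106080.
Probability = 106080/346104 = 4420/14421.

4420/14421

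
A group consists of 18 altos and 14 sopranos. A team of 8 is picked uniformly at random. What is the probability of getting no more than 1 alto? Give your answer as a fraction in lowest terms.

There are C(32,8) = 10518300 ways to choose the 8.
Favorable selections (no more than 1 alto): C(18,0)·C(14,8) + C(18,1)·C(14,7) = 3003 + 61776 = 64779.
Probability = 64779/10518300 = 1661/269700.

1661/269700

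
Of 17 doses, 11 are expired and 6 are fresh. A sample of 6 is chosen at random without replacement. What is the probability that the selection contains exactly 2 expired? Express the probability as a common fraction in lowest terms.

825/12376

The sample space is all 6-subsets of the 17: C(17,6) = 12376.
Selections with exactly 2 expired: choose 2 of the 11 expired and 4 of the 6 fresh, C(11,2)·C(6,4) = 55·15 = 825.
Probability = 825/12376.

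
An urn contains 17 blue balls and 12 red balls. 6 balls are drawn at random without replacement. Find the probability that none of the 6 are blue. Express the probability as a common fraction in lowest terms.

There are C(29,6) = 475020 possible selections.
Selections with no blue (all red): C(12,6) = 924.
Probability = 924/475020 = 11/5655.

11/5655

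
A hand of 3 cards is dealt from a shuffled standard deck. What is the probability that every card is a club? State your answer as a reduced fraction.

11/850

There are C(52,3) = 22100 possible 3-card hands.
Hands that are all clubs: C(13,3) = 286.
Probability = 286/22100 = 11/850.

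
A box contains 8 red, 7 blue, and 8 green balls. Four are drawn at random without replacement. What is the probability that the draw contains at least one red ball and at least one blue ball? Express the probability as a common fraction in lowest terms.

There are C(23,4) = 8855 possible draws.
By inclusion-exclusion on the complements, draws missing all red or all blue: C(15,4) + C(16,4) − C(8,4) = 1365 + 1820 − 70 = 3115.
So draws with at least one of each: 8855 − 3115 = 5740, probability 5740/8855 = 164/253.

164/253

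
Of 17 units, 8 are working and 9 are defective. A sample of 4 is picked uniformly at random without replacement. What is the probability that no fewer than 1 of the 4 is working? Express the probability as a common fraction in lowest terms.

161/170

There are C(17,4) = 2380 ways to choose the 4.
Favorable selections (no fewer than 1 working): C(8,1)·C(9,3) + C(8,2)·C(9,2) + C(8,3)·C(9,1) + C(8,4)·C(9,0) = 672 + 1008 + 504 + 70 = 2254.
Probability = 2254/2380 = 161/170.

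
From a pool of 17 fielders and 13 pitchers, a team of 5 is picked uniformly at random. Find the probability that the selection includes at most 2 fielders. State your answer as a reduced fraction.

671/1827

There are C(30,5) = 142506 ways to choose the 5.
Favorable selections (at most 2 fielders): C(17,0)·C(13,5) + C(17,1)·C(13,4) + C(17,2)·C(13,3) = 1287 + 12155 + 38896 = 52338.
Probability = 52338/142506 = 671/1827.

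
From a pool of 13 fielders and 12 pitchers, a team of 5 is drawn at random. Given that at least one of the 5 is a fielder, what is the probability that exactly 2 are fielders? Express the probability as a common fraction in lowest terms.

Work in counts. Selections with at least one fielder: C(25,5) − C(12,5) = 53130 − 792 = 52338.
Of those, selections where exactly 2 are fielders: C(13,2)·C(12,3) = 78·220 = 17160.
Conditional probability = 17160/52338 = 20/61.

20/61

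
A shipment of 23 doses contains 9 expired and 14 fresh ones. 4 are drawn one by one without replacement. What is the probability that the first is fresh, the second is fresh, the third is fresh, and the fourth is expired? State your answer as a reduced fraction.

117/1265

Multiply the conditional probabilities at each draw: 14/23 · 13/22 · 12/21 · 9/20 = 19656/212520 = 117/1265.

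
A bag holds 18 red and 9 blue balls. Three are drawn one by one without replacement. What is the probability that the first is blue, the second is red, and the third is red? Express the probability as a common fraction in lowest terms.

51/325

Multiply the conditional probabilities at each draw: 9/27 · 18/26 · 17/25 = 2754/17550 = 51/325.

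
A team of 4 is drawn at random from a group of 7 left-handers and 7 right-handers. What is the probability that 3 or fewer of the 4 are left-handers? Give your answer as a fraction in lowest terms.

138/143

Total selections: C(14,4) = 1001.
The complement is exactly 4 left-handers: C(7,4)·C(7,0) = 35.
Probability = 1 − 35/1001 = 966/1001 = 138/143.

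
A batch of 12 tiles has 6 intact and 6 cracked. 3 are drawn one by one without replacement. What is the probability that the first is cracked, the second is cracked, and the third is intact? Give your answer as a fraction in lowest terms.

Multiply the conditional probabilities at each draw: 6/12 · 5/11 · 6/10 = 180/1320 = 3/22.

3/22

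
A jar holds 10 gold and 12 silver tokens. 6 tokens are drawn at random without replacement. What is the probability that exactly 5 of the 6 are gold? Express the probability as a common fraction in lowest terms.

144/3553

There are C(22,6) = 74613 ways to choose 6 from 22.
Selections with exactly 5 gold: choose 5 of the 10 gold and 1 of the 12 silver, C(10,5)·C(12,1) = 252·12 = 3024.
Probability = 3024/74613 = 144/3553.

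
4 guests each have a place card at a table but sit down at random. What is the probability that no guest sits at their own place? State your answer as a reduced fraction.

There are 4! = 24 seatings.
By inclusion-exclusion, seatings with no fixed points: C(4,0)·4! − C(4,1)·3! + C(4,2)·2! − C(4,3)·1! + C(4,4)·0! = 9.
Probability = 9/24 = 3/8.

3/8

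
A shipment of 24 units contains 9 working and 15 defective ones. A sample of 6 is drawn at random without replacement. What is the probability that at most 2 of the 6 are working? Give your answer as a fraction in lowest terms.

Total selections: C(24,6) = 134596.
Favorable selections (at most 2 working): C(9,0)·C(15,6) + C(9,1)·C(15,5) + C(9,2)·C(15,4) = 5005 + 27027 + 49140 = 81172.
Probability = 81172/134596 = 2899/4807.

2899/4807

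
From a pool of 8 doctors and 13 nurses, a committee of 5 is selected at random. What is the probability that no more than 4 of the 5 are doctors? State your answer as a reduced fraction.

Total selections: C(21,5) = 20349.
Favorable selections (no more than 4 doctors): C(8,0)·C(13,5) + C(8,1)·C(13,4) + C(8,2)·C(13,3) + C(8,3)·C(13,2) + C(8,4)·C(13,1) = 1287 + 5720 + 8008 + 4368 + 910 = 20293.
Probability = 20293/20349 = 2899/2907.

2899/2907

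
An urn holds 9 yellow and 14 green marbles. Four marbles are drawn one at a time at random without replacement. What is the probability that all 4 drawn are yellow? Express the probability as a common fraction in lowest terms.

Multiply the conditional probabilities at each draw: 9/23 · 8/22 · 7/21 · 6/20 = 3024/212520 = 18/1265.

18/1265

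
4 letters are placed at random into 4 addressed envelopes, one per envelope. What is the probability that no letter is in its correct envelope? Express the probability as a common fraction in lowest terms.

3/8

There are 4! = 24 assignments.
By inclusion-exclusion, assignments with no fixed points: C(4,0)·4! − C(4,1)·3! + C(4,2)·2! − C(4,3)·1! + C(4,4)·0! = 9.
Probability = 9/24 = 3/8.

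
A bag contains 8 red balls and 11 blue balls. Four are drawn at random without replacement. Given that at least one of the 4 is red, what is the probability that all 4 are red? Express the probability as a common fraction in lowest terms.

Work in counts. Selections with at least one red: C(19,4) − C(11,4) = 3876 − 330 = 3546.
Of those, selections where all 4 are red: C(8,4) = 70.
Conditional probability = 70/3546 = 35/1773.

35/1773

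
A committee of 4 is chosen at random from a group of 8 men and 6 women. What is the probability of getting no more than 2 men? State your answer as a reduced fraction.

85/143

There are C(14,4) = 1001 ways to choose the 4.
Count the complement (more than 2 men): C(8,3)·C(6,1) + C(8,4)·C(6,0) = 336 + 70 = 406.
Probability = 1 − 406/1001 = 595/1001 = 85/143.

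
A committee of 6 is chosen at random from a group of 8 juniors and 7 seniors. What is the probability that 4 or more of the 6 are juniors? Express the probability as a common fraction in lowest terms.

Total selections: C(15,6) = 5005.
Favorable selections (4 or more juniors): C(8,4)·C(7,2) + C(8,5)·C(7,1) + C(8,6)·C(7,0) = 1470 + 392 + 28 = 1890.
Probability = 1890/5005 = 54/143.

54/143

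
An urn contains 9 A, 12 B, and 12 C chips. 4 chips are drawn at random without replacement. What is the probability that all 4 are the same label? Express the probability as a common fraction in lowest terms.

There are C(33,4) = 40920 ways to draw 4 chips.
All same label: C(9,4) + C(12,4) + C(12,4) = 126 + 495 + 495 = 1116.
Probability = 1116/40920 = 3/110.

3/110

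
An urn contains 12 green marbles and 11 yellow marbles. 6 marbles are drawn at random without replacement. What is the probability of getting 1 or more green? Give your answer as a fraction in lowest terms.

There are C(23,6) = 100947 ways to choose the 6.
The complement is all 6 are yellow: C(11,6) = 462.
Probability = 1 − 462/100947 = 100485/100947 = 435/437.

435/437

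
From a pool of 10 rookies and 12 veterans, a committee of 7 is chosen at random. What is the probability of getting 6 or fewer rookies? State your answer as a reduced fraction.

There are C(22,7) = 170544 ways to choose the 7.
Favorable selections (6 or fewer rookies): C(10,0)·C(12,7) + C(10,1)·C(12,6) + C(10,2)·C(12,5) + C(10,3)·C(12,4) + C(10,4)·C(12,3) + C(10,5)·C(12,2) + C(10,6)·C(12,1) = 792 + 9240 + 35640 + 59400 + 46200 + 16632 + 2520 = 170424.
Probability = 170424/170544 = 7101/7106.

7101/7106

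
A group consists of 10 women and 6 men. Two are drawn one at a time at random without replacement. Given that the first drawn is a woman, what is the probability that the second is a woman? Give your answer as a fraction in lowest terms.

3/5

After removing one woman, 15 remain: 9 women and 6 men.
So the probability the next is a woman is 9/15 = 3/5.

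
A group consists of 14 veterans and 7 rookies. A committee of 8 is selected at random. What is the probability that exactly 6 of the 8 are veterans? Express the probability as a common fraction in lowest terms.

1001/3230

The sample space is all 8-subsets of the 21: C(21,8) = 203490.
Selections with exactly 6 veterans: choose 6 of the 14 veterans and 2 of the 7 rookies, C(14,6)·C(7,2) = 3003·21 = 63063.
Probability = 63063/203490 = 1001/3230.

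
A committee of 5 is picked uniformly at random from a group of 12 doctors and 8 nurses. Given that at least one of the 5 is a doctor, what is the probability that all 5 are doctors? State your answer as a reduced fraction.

Work in counts. Selections with at least one doctor: C(20,5) − C(8,5) = 15504 − 56 = 15448.
Of those, selections where all 5 are doctors: C(12,5) = 792.
Conditional probability = 792/15448 = 99/1931.

99/1931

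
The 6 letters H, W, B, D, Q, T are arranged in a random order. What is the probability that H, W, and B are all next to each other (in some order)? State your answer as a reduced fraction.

1/5

There are 6! = 720 arrangements.
Treat the three as one block: 4! placements × 3! orders within the block = 24·6 = 144.
Probability = 144/720 = 1/5.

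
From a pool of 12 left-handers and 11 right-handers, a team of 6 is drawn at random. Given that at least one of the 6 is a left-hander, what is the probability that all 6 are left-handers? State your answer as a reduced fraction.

Work in counts. Selections with at least one left-hander: C(23,6) − C(11,6) = 100947 − 462 = 100485.
Of those, selections where all 6 are left-handers: C(12,6) = 924.
Conditional probability = 924/100485 = 4/435.

4/435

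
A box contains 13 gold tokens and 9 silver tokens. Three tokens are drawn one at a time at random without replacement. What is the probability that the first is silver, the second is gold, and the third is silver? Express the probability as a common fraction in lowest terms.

39/385

Multiply the conditional probabilities at each draw: 9/22 · 13/21 · 8/20 = 936/9240 = 39/385.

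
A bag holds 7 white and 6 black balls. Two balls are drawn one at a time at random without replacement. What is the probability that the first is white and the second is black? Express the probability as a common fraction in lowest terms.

7/26

Multiply the conditional probabilities at each draw: 7/13 · 6/12 = 42/156 = 7/26.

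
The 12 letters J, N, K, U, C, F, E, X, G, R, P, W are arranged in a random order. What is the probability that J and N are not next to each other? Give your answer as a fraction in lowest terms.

There are 12! = 479001600 arrangements.
Arrangements with J and N adjacent: 2·11! = 79833600.
So not adjacent: 479001600 − 79833600 = 399168000, probability 399168000/479001600 = 5/6.

5/6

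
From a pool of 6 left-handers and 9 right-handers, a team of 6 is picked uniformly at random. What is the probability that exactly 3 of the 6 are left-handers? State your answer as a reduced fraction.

48/143

There are C(15,6) = 5005 ways to choose 6 from 15.
Selections with exactly 3 left-handers: choose 3 of the 6 left-handers and 3 of the 9 right-handers, C(6,3)·C(9,3) = 20·84 = 1680.
Probability = 1680/5005 = 48/143.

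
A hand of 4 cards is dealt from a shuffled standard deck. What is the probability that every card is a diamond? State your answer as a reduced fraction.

There are C(52,4) = 270725 possible 4-card hands.
Hands that are all diamonds: C(13,4) = 715.
Probability = 715/270725 = 11/4165.

11/4165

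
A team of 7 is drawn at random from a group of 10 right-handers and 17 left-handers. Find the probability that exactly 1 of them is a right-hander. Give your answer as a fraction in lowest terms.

952/6831

The sample space is all 7-subsets of the 27: C(27,7) = 888030.
Selections with exactly 1 right-hander: choose 1 of the 10 right-handers and 6 of the 17 left-handers, C(10,1)·C(17,6) = 10·12376 = 123760.
Probability = 123760/888030 = 952/6831.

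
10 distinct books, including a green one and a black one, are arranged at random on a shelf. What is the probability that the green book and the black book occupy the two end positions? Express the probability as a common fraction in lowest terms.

1/45

There are 10! = 3628800 arrangements.
Place the green book and the black book at the ends in 2 ways, arrange the remaining 8 in 8! = 40320 ways: 2·40320 = 80640.
Probability = 80640/3628800 = 1/45.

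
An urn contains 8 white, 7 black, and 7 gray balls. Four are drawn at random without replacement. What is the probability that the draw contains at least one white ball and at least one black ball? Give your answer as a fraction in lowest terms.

712/1045

There are C(22,4) = 7315 possible draws.
By inclusion-exclusion on the complements, draws missing all white or all black: C(14,4) + C(15,4) − C(7,4) = 1001 + 1365 − 35 = 2331.
So draws with at least one of each: 7315 − 2331 = 4984, probability 4984/7315 = 712/1045.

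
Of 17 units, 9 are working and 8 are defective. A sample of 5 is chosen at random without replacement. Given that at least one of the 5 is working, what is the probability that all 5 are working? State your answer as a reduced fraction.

Work in counts. Selections with at least one working: C(17,5) − C(8,5) = 6188 − 56 = 6132.
Of those, selections where all 5 are working: C(9,5) = 126.
Conditional probability = 126/6132 = 3/146.

3/146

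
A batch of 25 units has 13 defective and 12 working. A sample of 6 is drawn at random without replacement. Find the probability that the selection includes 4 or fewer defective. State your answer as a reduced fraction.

727/805

Total selections: C(25,6) = 177100.
Count the complement (more than 4 defective): C(13,5)·C(12,1) + C(13,6)·C(12,0) = 15444 + 1716 = 17160.
Probability = 1 − 17160/177100 = 159940/177100 = 727/805.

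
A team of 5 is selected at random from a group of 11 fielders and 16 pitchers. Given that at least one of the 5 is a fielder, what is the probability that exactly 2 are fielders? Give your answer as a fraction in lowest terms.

Work in counts. Selections with at least one fielder: C(27,5) − C(16,5) = 80730 − 4368 = 76362.
Of those, selections where exactly 2 are fielders: C(11,2)·C(16,3) = 55·560 = 30800.
Conditional probability = 30800/76362 = 1400/3471.

1400/3471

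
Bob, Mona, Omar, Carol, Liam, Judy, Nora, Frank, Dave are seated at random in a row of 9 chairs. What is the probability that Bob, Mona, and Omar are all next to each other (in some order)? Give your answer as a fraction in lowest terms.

1/12

There are 9! = 362880 arrangements.
Treat the three as one block: 7! placements × 3! orders within the block = 5040·6 = 30240.
Probability = 30240/362880 = 1/12.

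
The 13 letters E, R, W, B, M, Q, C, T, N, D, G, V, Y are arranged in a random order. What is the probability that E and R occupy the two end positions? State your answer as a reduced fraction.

1/78

There are 13! = 6227020800 arrangements.
Place E and R at the ends in 2 ways, arrange the remaining 11 in 11! = 39916800 ways: 2·39916800 = 79833600.
Probability = 79833600/6227020800 = 1/78.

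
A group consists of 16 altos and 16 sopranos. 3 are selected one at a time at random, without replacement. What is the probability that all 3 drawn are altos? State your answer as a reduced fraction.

Multiply the conditional probabilities at each draw: 16/32 · 15/31 · 14/30 = 3360/29760 = 7/62.

7/62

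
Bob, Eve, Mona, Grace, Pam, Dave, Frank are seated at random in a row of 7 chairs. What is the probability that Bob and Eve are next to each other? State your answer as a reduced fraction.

2/7

There are 7! = 5040 arrangements.
Treat Bob and Eve as a block: 6! arrangements of the blocks × 2 orders within the block = 2·720 = 1440.
Probability = 1440/5040 = 2/7.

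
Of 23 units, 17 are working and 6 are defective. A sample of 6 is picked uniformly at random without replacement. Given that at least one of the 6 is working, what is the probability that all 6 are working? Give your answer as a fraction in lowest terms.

364/2969

Work in counts. Selections with at least one working: C(23,6) − C(6,6) = 100947 − 1 = 100946.
Of those, selections where all 6 are working: C(17,6) = 12376.
Conditional probability = 12376/100946 = 364/2969.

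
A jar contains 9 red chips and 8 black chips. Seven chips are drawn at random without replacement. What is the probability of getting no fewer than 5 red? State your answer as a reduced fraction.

Total selections: C(17,7) = 19448.
Favorable selections (no fewer than 5 red): C(9,5)·C(8,2) + C(9,6)·C(8,1) + C(9,7)·C(8,0) = 3528 + 672 + 36 = 4236.
Probability = 4236/19448 = 1059/4862.

1059/4862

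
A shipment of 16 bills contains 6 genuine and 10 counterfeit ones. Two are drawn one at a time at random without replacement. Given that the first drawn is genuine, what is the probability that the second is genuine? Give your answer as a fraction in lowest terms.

1/3

After removing one genuine, 15 remain: 5 genuine and 10 counterfeit.
So the probability the next is genuine is 5/15 = 1/3.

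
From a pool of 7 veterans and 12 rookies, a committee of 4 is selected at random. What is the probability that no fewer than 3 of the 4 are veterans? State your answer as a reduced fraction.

Total selections: C(19,4) = 3876.
Favorable selections (no fewer than 3 veterans): C(7,3)·C(12,1) + C(7,4)·C(12,0) = 420 + 35 = 455.
Probability = 455/3876.

455/3876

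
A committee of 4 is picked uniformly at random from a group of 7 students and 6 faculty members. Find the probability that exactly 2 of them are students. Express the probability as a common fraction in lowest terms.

Total number of selections: C(13,4) = 715.
Selections with exactly 2 students: choose 2 of the 7 students and 2 of the 6 faculty members, C(7,2)·C(6,2) = 21·15 = 315.
Probability = 315/715 = 63/143.

63/143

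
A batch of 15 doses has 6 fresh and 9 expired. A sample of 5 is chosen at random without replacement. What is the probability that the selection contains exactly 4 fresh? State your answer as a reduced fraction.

45/1001

There are C(15,5) = 3003 ways to choose 5 from 15.
Selections with exactly 4 fresh: choose 4 of the 6 fresh and 1 of the 9 expired, C(6,4)·C(9,1) = 15·9 = 135.
Probability = 135/3003 = 45/1001.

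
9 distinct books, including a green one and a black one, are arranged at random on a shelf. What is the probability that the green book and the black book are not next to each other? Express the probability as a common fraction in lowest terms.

There are 9! = 362880 arrangements.
Arrangements with the green book and the black book adjacent: 2·8! = 80640.
So not adjacent: 362880 − 80640 = 282240, probability 282240/362880 = 7/9.

7/9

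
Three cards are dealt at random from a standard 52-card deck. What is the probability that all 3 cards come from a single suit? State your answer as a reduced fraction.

22/425

There are C(52,3) = 22100 possible 3-card hands.
Hands of one suit: 4 suits × C(13,3) = 4·286 = 1144.
Probability = 1144/22100 = 22/425.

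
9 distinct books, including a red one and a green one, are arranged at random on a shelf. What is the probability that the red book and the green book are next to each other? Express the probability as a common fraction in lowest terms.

There are 9! = 362880 arrangements.
Treat the red book and the green book as a block: 8! arrangements of the blocks × 2 orders within the block = 2·40320 = 80640.
Probability = 80640/362880 = 2/9.

2/9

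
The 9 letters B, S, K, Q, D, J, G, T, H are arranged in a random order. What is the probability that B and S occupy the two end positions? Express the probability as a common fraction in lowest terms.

1/36

There are 9! = 362880 arrangements.
Place B and S at the ends in 2 ways, arrange the remaining 7 in 7! = 5040 ways: 2·5040 = 10080.
Probability = 10080/362880 = 1/36.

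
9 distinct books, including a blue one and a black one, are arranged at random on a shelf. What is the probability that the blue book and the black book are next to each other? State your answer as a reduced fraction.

2/9

There are 9! = 362880 arrangements.
Treat the blue book and the black book as a block: 8! arrangements of the blocks × 2 orders within the block = 2·40320 = 80640.
Probability = 80640/362880 = 2/9.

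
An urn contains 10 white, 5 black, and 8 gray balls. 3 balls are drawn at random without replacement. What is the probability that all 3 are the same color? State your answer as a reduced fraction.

There are C(23,3) = 1771 ways to draw 3 balls.
All same color: C(10,3) + C(5,3) + C(8,3) = 120 + 10 + 56 = 186.
Probability = 186/1771.

186/1771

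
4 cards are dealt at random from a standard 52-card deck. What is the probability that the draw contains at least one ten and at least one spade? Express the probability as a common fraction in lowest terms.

52799/270725

There are C(52,4) = 270725 possible draws.
By inclusion-exclusion on the complements, draws missing all tens or all spades: C(48,4) + C(39,4) − C(36,4) = 194580 + 82251 − 58905 = 217926.
So draws with at least one of each: 270725 − 217926 = 52799, probability 52799/270725.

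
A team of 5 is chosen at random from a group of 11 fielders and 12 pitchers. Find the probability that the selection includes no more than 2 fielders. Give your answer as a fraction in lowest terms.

There are C(23,5) = 33649 ways to choose the 5.
Favorable selections (no more than 2 fielders): C(11,0)·C(12,5) + C(11,1)·C(12,4) + C(11,2)·C(12,3) = 792 + 5445 + 12100 = 18337.
Probability = 18337/33649 = 1667/3059.

1667/3059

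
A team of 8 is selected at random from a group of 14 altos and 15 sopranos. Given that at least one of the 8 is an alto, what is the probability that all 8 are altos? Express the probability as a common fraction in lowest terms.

Work in counts. Selections with at least one alto: C(29,8) − C(15,8) = 4292145 − 6435 = 4285710.
Of those, selections where all 8 are altos: C(14,8) = 3003.
Conditional probability = 3003/4285710 = 7/9990.

7/9990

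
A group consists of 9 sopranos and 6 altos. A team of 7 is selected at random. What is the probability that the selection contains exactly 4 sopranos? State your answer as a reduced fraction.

56/143

The sample space is all 7-subsets of the 15: C(15,7) = 6435.
Selections with exactly 4 sopranos: choose 4 of the 9 sopranos and 3 of the 6 altos, C(9,4)·C(6,3) = 126·20 = 2520.
Probability = 2520/6435 = 56/143.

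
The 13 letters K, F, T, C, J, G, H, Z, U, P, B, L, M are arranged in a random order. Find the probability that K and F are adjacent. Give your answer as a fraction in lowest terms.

There are 13! = 6227020800 arrangements.
Treat K and F as a block: 12! arrangements of the blocks × 2 orders within the block = 2·479001600 = 958003200.
Probability = 958003200/6227020800 = 2/13.

2/13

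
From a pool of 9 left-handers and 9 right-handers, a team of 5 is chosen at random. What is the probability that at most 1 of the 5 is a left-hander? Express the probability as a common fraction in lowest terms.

There are C(18,5) = 8568 ways to choose the 5.
Favorable selections (at most 1 left-hander): C(9,0)·C(9,5) + C(9,1)·C(9,4) = 126 + 1134 = 1260.
Probability = 1260/8568 = 5/34.

5/34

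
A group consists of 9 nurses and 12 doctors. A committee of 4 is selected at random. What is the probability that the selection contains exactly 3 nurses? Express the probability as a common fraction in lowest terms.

16/95

The sample space is all 4-subsets of the 21: C(21,4) = 5985.
Selections with exactly 3 nurses: choose 3 of the 9 nurses and 1 of the 12 doctors, C(9,3)·C(12,1) = 84·12 = 1008.
Probability = 1008/5985 = 16/95.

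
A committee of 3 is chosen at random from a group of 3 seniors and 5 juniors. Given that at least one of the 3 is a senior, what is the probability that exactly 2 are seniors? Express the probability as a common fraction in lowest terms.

15/46

Work in counts. Selections with at least one senior: C(8,3) − C(5,3) = 56 − 10 = 46.
Of those, selections where exactly 2 are seniors: C(3,2)·C(5,1) = 3·5 = 15.
Conditional probability = 15/46.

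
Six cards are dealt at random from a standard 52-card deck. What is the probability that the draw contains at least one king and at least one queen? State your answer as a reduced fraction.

There are C(52,6) = 20358520 possible draws.
By inclusion-exclusion on the complements, draws missing all kings or all queens: C(48,6) + C(48,6) − C(44,6) = 12271512 + 12271512 − 7059052 = 17483972.
So draws with at least one of each: 20358520 − 17483972 = 2874548, probability 2874548/20358520 = 718637/5089630.

718637/5089630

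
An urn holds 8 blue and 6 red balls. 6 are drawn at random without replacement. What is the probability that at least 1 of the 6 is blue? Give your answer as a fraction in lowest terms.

Total selections: C(14,6) = 3003.
Favorable selections (at least 1 blue): C(8,1)·C(6,5) + C(8,2)·C(6,4) + C(8,3)·C(6,3) + C(8,4)·C(6,2) + C(8,5)·C(6,1) + C(8,6)·C(6,0) = 48 + 420 + 1120 + 1050 + 336 + 28 = 3002.
Probability = 3002/3003.

3002/3003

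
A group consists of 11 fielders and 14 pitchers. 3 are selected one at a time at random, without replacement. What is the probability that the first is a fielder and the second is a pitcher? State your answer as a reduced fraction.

Multiply the conditional probabilities at each draw: 11/25 · 14/24 = 154/600 = 77/300.

77/300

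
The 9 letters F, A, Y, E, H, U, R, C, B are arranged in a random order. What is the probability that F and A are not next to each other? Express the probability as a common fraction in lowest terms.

7/9

There are 9! = 362880 arrangements.
Arrangements with F and A adjacent: 2·8! = 80640.
So not adjacent: 362880 − 80640 = 282240, probability 282240/362880 = 7/9.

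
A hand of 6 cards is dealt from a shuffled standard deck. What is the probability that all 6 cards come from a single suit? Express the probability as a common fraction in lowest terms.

66/195755

There are C(52,6) = 20358520 possible 6-card hands.
Hands of one suit: 4 suits × C(13,6) = 4·1716 = 6864.
Probability = 6864/20358520 = 66/195755.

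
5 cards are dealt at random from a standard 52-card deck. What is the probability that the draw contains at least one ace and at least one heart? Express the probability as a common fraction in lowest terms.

There are C(52,5) = 2598960 possible draws.
By inclusion-exclusion on the complements, draws missing all aces or all hearts: C(48,5) + C(39,5) − C(36,5) = 1712304 + 575757 − 376992 = 1911069.
So draws with at least one of each: 2598960 − 1911069 = 687891, probability 687891/2598960 = 229297/866320.

229297/866320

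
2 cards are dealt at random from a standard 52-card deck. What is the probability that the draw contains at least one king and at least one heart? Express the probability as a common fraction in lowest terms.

29/442

There are C(52,2) = 1326 possible draws.
By inclusion-exclusion on the complements, draws missing all kings or all hearts: C(48,2) + C(39,2) − C(36,2) = 1128 + 741 − 630 = 1239.
So draws with at least one of each: 1326 − 1239 = 87, probability 87/1326 = 29/442.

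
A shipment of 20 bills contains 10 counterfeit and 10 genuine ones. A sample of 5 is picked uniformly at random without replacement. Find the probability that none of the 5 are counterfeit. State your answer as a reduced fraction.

There are C(20,5) = 15504 possible selections.
Selections with no counterfeit (all genuine): C(10,5) = 252.
Probability = 252/15504 = 21/1292.

21/1292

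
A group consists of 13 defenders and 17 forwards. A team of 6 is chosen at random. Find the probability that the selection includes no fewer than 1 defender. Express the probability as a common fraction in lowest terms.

6389/6525

There are C(30,6) = 593775 ways to choose the 6.
The complement is all 6 are forwards: C(17,6) = 12376.
Probability = 1 − 12376/593775 = 581399/593775 = 6389/6525.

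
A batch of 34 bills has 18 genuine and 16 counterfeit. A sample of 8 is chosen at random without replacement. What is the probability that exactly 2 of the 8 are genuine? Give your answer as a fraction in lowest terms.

The sample space is all 8-subsets of the 34: C(34,8) = 18156204.
Selections with exactly 2 genuine: choose 2 of the 18 genuine and 6 of the 16 counterfeit, C(18,2)·C(16,6) = 153·8008 = 1225224.
Probability = 1225224/18156204 = 182/2697.

182/2697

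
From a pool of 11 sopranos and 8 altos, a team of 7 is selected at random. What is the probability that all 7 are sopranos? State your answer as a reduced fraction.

There are C(19,7) = 50388 possible selections.
Selections with all sopranos: C(11,7) = 330.
Probability = 330/50388 = 55/8398.

55/8398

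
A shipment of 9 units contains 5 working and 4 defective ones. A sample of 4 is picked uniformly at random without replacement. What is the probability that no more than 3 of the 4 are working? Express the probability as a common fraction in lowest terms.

121/126

There are C(9,4) = 126 ways to choose the 4.
The complement is exactly 4 working: C(5,4)·C(4,0) = 5.
Probability = 1 − 5/126 = 121/126.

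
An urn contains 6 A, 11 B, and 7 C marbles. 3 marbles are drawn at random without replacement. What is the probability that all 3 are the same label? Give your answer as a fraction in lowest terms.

There are C(24,3) = 2024 ways to draw 3 marbles.
All same label: C(6,3) + C(11,3) + C(7,3) = 20 + 165 + 35 = 220.
Probability = 220/2024 = 5/46.

5/46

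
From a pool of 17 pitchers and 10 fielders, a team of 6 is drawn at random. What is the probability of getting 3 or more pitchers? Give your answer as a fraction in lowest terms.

43826/49335

There are C(27,6) = 296010 ways to choose the 6.
Count the complement (fewer than 3 pitchers): C(17,0)·C(10,6) + C(17,1)·C(10,5) + C(17,2)·C(10,4) = 210 + 4284 + 28560 = 33054.
Probability = 1 − 33054/296010 = 262956/296010 = 43826/49335.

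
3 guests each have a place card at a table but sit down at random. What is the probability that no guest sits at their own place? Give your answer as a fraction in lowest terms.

1/3

There are 3! = 6 seatings.
By inclusion-exclusion, seatings with no fixed points: C(3,0)·3! − C(3,1)·2! + C(3,2)·1! − C(3,3)·0! = 2.
Probability = 2/6 = 1/3.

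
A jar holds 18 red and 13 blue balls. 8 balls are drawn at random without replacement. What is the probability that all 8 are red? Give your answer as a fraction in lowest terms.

There are C(31,8) = 7888725 possible selections.
Selections with all red: C(18,8) = 43758.
Probability = 43758/7888725 = 374/67425.

374/67425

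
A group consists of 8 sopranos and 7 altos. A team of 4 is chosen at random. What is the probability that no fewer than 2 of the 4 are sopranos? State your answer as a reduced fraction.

Total selections: C(15,4) = 1365.
Count the complement (fewer than 2 sopranos): C(8,0)·C(7,4) + C(8,1)·C(7,3) = 35 + 280 = 315.
Probability = 1 − 315/1365 = 1050/1365 = 10/13.

10/13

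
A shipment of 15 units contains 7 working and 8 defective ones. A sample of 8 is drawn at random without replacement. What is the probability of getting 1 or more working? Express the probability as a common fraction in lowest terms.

6434/6435

There are C(15,8) = 6435 ways to choose the 8.
The complement is all 8 are defective: C(8,8) = 1.
Probability = 1 − 1/6435 = 6434/6435.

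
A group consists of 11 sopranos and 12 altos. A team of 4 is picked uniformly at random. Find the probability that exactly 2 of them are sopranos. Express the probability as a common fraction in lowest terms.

Total number of selections: C(23,4) = 8855.
Selections with exactly 2 sopranos: choose 2 of the 11 sopranos and 2 of the 12 altos, C(11,2)·C(12,2) = 55·66 = 3630.
Probability = 3630/8855 = 66/161.

66/161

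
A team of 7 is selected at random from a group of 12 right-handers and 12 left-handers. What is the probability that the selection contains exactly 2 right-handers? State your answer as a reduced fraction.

66/437

Total number of selections: C(24,7) = 346104.
Selections with exactly 2 right-handers: choose 2 of the 12 right-handers and 5 of the 12 left-handers, C(12,2)·C(12,5) = 66·792 = 52272.
Probability = 52272/346104 = 66/437.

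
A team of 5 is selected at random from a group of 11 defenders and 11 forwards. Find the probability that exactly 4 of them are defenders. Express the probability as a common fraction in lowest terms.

55/399

There are C(22,5) = 26334 ways to choose 5 from 22.
Selections with exactly 4 defenders: choose 4 of the 11 defenders and 1 of the 11 forwards, C(11,4)·C(11,1) = 330·11 = 3630.
Probability = 3630/26334 = 55/399.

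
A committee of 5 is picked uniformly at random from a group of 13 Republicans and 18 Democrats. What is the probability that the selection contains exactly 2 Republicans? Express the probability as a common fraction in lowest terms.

The sample space is all 5-subsets of the 31: C(31,5) = 169911.
Selections with exactly 2 Republicans: choose 2 of the 13 Republicans and 3 of the 18 Democrats, C(13,2)·C(18,3) = 78·816 = 63648.
Probability = 63648/169911 = 7072/18879.

7072/18879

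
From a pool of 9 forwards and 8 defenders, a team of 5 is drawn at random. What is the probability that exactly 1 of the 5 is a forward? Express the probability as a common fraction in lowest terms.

The sample space is all 5-subsets of the 17: C(17,5) = 6188.
Selections with exactly 1 forward: choose 1 of the 9 forwards and 4 of the 8 defenders, C(9,1)·C(8,4) = 9·70 = 630.
Probability = 630/6188 = 45/442.

45/442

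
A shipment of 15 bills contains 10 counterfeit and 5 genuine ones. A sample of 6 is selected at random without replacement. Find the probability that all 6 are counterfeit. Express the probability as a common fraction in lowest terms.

6/143

There are C(15,6) = 5005 possible selections.
Selections with all counterfeit: C(10,6) = 210.
Probability = 210/5005 = 6/143.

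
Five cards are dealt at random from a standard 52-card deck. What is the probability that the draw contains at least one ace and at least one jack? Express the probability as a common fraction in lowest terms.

6509/64974

There are C(52,5) = 2598960 possible draws.
By inclusion-exclusion on the complements, draws missing all aces or all jacks: C(48,5) + C(48,5) − C(44,5) = 1712304 + 1712304 − 1086008 = 2338600.
So draws with at least one of each: 2598960 − 2338600 = 260360, probability 260360/2598960 = 6509/64974.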